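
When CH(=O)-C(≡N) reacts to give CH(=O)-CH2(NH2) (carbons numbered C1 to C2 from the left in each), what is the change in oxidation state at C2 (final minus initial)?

Before: C2 has 1 bond to C, 3 bonds to N → oxidation state +3.
After: C2 has 1 bond to C, 2 bonds to H, 1 bond to N → oxidation state -1.
Δ = -1 − (+3) = -4, so this is a reduction at C2.

-4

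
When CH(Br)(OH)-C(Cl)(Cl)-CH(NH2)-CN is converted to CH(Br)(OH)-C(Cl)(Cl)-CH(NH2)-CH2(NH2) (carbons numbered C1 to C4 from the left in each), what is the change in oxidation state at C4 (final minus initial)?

Before: C4 has 1 bond to C, 3 bonds to N → oxidation state +3.
After: C4 has 1 bond to C, 2 bonds to H, 1 bond to N → oxidation state -1.
Δ = -1 − (+3) = -4, so this is a reduction at C4.

-4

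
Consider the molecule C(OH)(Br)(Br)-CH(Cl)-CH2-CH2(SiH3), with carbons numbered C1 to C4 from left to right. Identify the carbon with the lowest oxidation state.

C4

Tallying each carbon's bonds:
C1: 1C, 1O, 2Br → 0 + 1 + 2 = +3
C2: 2C, 1H, 1Cl → 0 − 1 + 1 = 0
C3: 2C, 2H → 0 − 2 = -2
C4: 1C, 2H, 1Si → 0 − 2 − 1 = -3
The most reduced carbon is C4 at -3.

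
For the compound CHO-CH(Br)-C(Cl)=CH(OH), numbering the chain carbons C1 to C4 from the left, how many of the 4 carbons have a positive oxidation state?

Count +1 for every bond to an atom more electronegative than carbon and −1 for every bond to one less electronegative; C–C bonds are 0. Tallying each carbon:
C1: 1C, 1H, 2O → 0 − 1 + 2 = +1
C2: 2C, 1H, 1Br → 0 − 1 + 1 = 0
C3: 3C, 1Cl → 0 + 1 = +1
C4: 2C, 1H, 1O → 0 − 1 + 1 = 0
2 carbons (C1, C3) meet the condition.

2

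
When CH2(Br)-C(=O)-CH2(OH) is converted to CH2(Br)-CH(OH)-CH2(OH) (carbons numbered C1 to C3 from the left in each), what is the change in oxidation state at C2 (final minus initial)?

-2

Before: C2 has 2 bonds to C, 2 bonds to O → oxidation state +2.
After: C2 has 2 bonds to C, 1 bond to H, 1 bond to O → oxidation state 0.
Δ = 0 − (+2) = -2, so this is a reduction at C2.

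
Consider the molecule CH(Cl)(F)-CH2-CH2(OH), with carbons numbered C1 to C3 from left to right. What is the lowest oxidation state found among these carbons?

Count +1 for every bond to an atom more electronegative than carbon and −1 for every bond to one less electronegative; C–C bonds are 0. Tallying each carbon:
C1: 1C, 1H, 1F, 1Cl → 0 − 1 + 1 + 1 = +1
C2: 2C, 2H → 0 − 2 = -2
C3: 1C, 2H, 1O → 0 − 2 + 1 = -1
The lowest value is -2.

-2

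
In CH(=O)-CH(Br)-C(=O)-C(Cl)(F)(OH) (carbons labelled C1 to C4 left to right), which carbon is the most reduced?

Count +1 for every bond to an atom more electronegative than carbon and −1 for every bond to one less electronegative; C–C bonds are 0. Tallying each carbon:
C1: 1C, 1H, 2O → 0 − 1 + 2 = +1
C2: 2C, 1H, 1Br → 0 − 1 + 1 = 0
C3: 2C, 2O → 0 + 2 = +2
C4: 1C, 1O, 1F, 1Cl → 0 + 1 + 1 + 1 = +3
The most reduced carbon is C2 at 0.

C2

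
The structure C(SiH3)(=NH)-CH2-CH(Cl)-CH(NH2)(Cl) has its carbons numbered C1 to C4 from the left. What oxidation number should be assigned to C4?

+1

Bonds to more-electronegative neighbours contribute +1 each, bonds to H or metals contribute −1 each, and C–C bonds contribute 0.
C4 has one bond to C (0), one bond to H (-1), one bond to N (+1), one bond to Cl (+1).
Oxidation state = 0 − 1 + 1 + 1 = +1.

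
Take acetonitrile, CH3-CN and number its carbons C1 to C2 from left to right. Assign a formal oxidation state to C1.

C1 has one bond to H (-1), one bond to H (-1), one bond to H (-1), one bond to C (0).
Oxidation state = -1 − 1 − 1 + 0 = -3.

-3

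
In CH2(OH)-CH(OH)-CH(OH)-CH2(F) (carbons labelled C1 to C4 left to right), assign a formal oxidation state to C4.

C4 has one bond to C (0), one bond to H (-1), one bond to F (+1), one bond to H (-1).
Oxidation state = 0 − 1 + 1 − 1 = -1.

-1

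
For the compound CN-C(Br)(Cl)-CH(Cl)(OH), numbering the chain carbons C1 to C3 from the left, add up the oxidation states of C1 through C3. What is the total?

Tallying each carbon's bonds:
C1: 1C, 3N → 0 + 3 = +3
C2: 2C, 1Cl, 1Br → 0 + 1 + 1 = +2
C3: 1C, 1H, 1O, 1Cl → 0 − 1 + 1 + 1 = +1
Sum = +3 + 2 + 1 = +6.

+6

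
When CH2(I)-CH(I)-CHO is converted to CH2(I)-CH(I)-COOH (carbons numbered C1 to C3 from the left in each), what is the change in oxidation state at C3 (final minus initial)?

+2

Before: C3 has 1 bond to C, 1 bond to H, 2 bonds to O → oxidation state +1.
After: C3 has 1 bond to C, 3 bonds to O → oxidation state +3.
Δ = +3 − (+1) = +2, so this is an oxidation at C3.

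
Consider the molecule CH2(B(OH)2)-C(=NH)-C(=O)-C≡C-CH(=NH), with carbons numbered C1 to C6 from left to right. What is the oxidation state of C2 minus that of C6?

C2: 2C, 2N → 0 + 2 = +2
C6: 1C, 1H, 2N → 0 − 1 + 2 = +1
Difference: +2 − (+1) = +1.

+1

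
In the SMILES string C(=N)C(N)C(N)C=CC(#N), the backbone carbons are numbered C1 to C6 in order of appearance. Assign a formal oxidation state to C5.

C5 has a double bond to C (2×0 = 0), one bond to C (0), one bond to H (-1).
Oxidation state = 0 + 0 − 1 = -1.

-1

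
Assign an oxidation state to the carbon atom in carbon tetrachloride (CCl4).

+4

Assign +1 per bond to O/N/halogen, −1 per bond to H or an electropositive element, and 0 per bond to carbon.
The carbon has one bond to Cl (+1), one bond to Cl (+1), one bond to Cl (+1), one bond to Cl (+1).
Oxidation state = +1 + 1 + 1 + 1 = +4.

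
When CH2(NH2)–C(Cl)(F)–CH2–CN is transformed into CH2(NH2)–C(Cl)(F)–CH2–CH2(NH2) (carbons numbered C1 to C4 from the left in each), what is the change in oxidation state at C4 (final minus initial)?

-4

Before: C4 has 1 bond to C, 3 bonds to N → oxidation state +3.
After: C4 has 1 bond to C, 2 bonds to H, 1 bond to N → oxidation state -1.
Δ = -1 − (+3) = -4, so this is a reduction at C4.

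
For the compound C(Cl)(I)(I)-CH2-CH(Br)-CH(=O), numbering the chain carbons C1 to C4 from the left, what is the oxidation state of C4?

+1

C4 has one bond to C (0), one bond to H (-1), a double bond to O (2×+1 = +2).
Oxidation state = 0 − 1 + 2 = +1.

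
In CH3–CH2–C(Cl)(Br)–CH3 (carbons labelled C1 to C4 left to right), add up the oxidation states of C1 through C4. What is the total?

Tallying each carbon's bonds:
C1: 1C, 3H → 0 − 3 = -3
C2: 2C, 2H → 0 − 2 = -2
C3: 2C, 1Cl, 1Br → 0 + 1 + 1 = +2
C4: 1C, 3H → 0 − 3 = -3
Sum = -3 − 2 + 2 − 3 = -6.

-6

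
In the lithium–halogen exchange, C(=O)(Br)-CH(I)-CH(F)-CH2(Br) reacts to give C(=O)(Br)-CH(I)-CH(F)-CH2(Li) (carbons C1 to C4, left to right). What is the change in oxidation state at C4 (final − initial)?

-2

Before: C4 has 1 bond to C, 2 bonds to H, 1 bond to Br → oxidation state -1.
After: C4 has 1 bond to C, 2 bonds to H, 1 bond to Li → oxidation state -3.
Δ = -3 − (-1) = -2, so this is a reduction at C4.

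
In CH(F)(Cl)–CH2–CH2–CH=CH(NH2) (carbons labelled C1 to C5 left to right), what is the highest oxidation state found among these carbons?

+1

Bonds to more-electronegative neighbours contribute +1 each, bonds to H or metals contribute −1 each, and C–C bonds contribute 0. Tallying each carbon:
C1: 1C, 1H, 1F, 1Cl → 0 − 1 + 1 + 1 = +1
C2: 2C, 2H → 0 − 2 = -2
C3: 2C, 2H → 0 − 2 = -2
C4: 3C, 1H → 0 − 1 = -1
C5: 2C, 1H, 1N → 0 − 1 + 1 = 0
The highest value is +1.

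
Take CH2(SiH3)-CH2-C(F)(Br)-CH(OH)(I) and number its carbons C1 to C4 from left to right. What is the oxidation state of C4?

+1

C4 has one bond to C (0), one bond to O (+1), one bond to H (-1), one bond to I (+1).
Oxidation state = 0 + 1 − 1 + 1 = +1.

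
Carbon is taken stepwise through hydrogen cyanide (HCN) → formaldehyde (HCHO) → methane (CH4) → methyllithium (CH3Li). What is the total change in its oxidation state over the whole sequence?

Carbon oxidation states along the series — hydrogen cyanide: +2, formaldehyde: 0, methane: -4, methyllithium: -4.
Net change = -4 − (+2) = -6.

-6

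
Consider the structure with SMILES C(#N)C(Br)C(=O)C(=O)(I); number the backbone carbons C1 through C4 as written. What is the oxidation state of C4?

+3

Bonds to more-electronegative neighbours contribute +1 each, bonds to H or metals contribute −1 each, and C–C bonds contribute 0.
C4 has one bond to C (0), a double bond to O (2×+1 = +2), one bond to I (+1).
Oxidation state = 0 + 2 + 1 = +3.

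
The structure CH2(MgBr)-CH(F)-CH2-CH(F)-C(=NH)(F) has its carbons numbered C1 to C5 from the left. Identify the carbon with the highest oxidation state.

C5

Tallying each carbon's bonds:
C1: 1C, 2H, 1Mg → 0 − 2 − 1 = -3
C2: 2C, 1H, 1F → 0 − 1 + 1 = 0
C3: 2C, 2H → 0 − 2 = -2
C4: 2C, 1H, 1F → 0 − 1 + 1 = 0
C5: 1C, 2N, 1F → 0 + 2 + 1 = +3
The most oxidised carbon is C5 at +3.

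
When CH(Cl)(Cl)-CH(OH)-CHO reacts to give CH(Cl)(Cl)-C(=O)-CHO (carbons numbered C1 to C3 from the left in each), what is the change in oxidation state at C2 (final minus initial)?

+2

Before: C2 has 2 bonds to C, 1 bond to H, 1 bond to O → oxidation state 0.
After: C2 has 2 bonds to C, 2 bonds to O → oxidation state +2.
Δ = +2 − (0) = +2, so this is an oxidation at C2.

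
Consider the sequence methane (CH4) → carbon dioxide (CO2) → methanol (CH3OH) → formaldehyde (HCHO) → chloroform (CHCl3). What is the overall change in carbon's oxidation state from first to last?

Carbon oxidation states along the series — methane: -4, carbon dioxide: +4, methanol: -2, formaldehyde: 0, chloroform: +2.
Net change = +2 − (-4) = +6.

+6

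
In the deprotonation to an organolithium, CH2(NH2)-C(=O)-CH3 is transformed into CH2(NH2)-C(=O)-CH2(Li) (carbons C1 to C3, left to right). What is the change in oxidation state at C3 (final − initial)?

0

Before: C3 has 1 bond to C, 3 bonds to H → oxidation state -3.
After: C3 has 1 bond to C, 2 bonds to H, 1 bond to Li → oxidation state -3.
Δ = -3 − (-3) = 0, so no net redox change at C3.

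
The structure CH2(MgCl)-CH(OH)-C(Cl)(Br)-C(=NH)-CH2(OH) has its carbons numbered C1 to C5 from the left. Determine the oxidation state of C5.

Count +1 for every bond to an atom more electronegative than carbon and −1 for every bond to one less electronegative; C–C bonds are 0.
C5 has one bond to C (0), one bond to H (-1), one bond to H (-1), one bond to O (+1).
Oxidation state = 0 − 1 − 1 + 1 = -1.

-1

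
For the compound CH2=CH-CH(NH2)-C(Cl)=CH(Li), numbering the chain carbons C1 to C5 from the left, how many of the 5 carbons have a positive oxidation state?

1

Count +1 for every bond to an atom more electronegative than carbon and −1 for every bond to one less electronegative; C–C bonds are 0. Tallying each carbon:
C1: 2C, 2H → 0 − 2 = -2
C2: 3C, 1H → 0 − 1 = -1
C3: 2C, 1H, 1N → 0 − 1 + 1 = 0
C4: 3C, 1Cl → 0 + 1 = +1
C5: 2C, 1H, 1Li → 0 − 1 − 1 = -2
1 carbon (C4) meets the condition.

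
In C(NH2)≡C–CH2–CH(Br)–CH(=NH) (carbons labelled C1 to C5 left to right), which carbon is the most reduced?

Assign +1 per bond to O/N/halogen, −1 per bond to H or an electropositive element, and 0 per bond to carbon. Tallying each carbon:
C1: 3C, 1N → 0 + 1 = +1
C2: 4C → 0 = 0
C3: 2C, 2H → 0 − 2 = -2
C4: 2C, 1H, 1Br → 0 − 1 + 1 = 0
C5: 1C, 1H, 2N → 0 − 1 + 2 = +1
The most reduced carbon is C3 at -2.

C3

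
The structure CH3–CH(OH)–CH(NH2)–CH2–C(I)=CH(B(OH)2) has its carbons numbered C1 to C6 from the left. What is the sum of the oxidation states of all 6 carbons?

Tallying each carbon's bonds:
C1: 1C, 3H → 0 − 3 = -3
C2: 2C, 1H, 1O → 0 − 1 + 1 = 0
C3: 2C, 1H, 1N → 0 − 1 + 1 = 0
C4: 2C, 2H → 0 − 2 = -2
C5: 3C, 1I → 0 + 1 = +1
C6: 2C, 1H, 1B → 0 − 1 − 1 = -2
Sum = -3 + 0 + 0 − 2 + 1 − 2 = -6.

-6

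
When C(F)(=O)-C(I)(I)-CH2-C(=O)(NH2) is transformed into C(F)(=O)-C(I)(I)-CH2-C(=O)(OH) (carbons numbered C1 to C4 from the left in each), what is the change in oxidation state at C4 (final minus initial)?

Before: C4 has 1 bond to C, 2 bonds to O, 1 bond to N → oxidation state +3.
After: C4 has 1 bond to C, 3 bonds to O → oxidation state +3.
Δ = +3 − (+3) = 0, so no net redox change at C4.

0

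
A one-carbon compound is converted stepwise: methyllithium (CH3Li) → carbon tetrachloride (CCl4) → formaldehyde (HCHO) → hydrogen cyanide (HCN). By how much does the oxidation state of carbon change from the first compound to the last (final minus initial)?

+6

Carbon oxidation states along the series — methyllithium: -4, carbon tetrachloride: +4, formaldehyde: 0, hydrogen cyanide: +2.
Net change = +2 − (-4) = +6.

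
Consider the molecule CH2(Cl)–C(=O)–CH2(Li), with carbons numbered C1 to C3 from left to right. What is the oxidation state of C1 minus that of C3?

C1: 1C, 2H, 1Cl → 0 − 2 + 1 = -1
C3: 1C, 2H, 1Li → 0 − 2 − 1 = -3
Difference: -1 − (-3) = +2.

+2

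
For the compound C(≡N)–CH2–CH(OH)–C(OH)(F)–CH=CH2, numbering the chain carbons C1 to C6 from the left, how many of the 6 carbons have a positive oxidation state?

Bonds to more-electronegative neighbours contribute +1 each, bonds to H or metals contribute −1 each, and C–C bonds contribute 0. Tallying each carbon:
C1: 1C, 3N → 0 + 3 = +3
C2: 2C, 2H → 0 − 2 = -2
C3: 2C, 1H, 1O → 0 − 1 + 1 = 0
C4: 2C, 1O, 1F → 0 + 1 + 1 = +2
C5: 3C, 1H → 0 − 1 = -1
C6: 2C, 2H → 0 − 2 = -2
2 carbons (C1, C4) meet the condition.

2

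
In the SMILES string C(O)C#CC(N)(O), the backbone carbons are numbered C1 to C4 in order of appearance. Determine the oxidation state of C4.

Count +1 for every bond to an atom more electronegative than carbon and −1 for every bond to one less electronegative; C–C bonds are 0.
C4 has one bond to C (0), one bond to N (+1), one bond to O (+1), one bond to H (-1).
Oxidation state = 0 + 1 + 1 − 1 = +1.

+1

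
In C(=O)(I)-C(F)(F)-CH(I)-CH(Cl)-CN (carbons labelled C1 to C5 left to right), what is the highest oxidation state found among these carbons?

+3

Tallying each carbon's bonds:
C1: 1C, 2O, 1I → 0 + 2 + 1 = +3
C2: 2C, 2F → 0 + 2 = +2
C3: 2C, 1H, 1I → 0 − 1 + 1 = 0
C4: 2C, 1H, 1Cl → 0 − 1 + 1 = 0
C5: 1C, 3N → 0 + 3 = +3
The highest value is +3.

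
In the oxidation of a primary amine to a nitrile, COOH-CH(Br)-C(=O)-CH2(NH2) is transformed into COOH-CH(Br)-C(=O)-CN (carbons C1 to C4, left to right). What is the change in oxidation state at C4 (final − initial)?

+4

Before: C4 has 1 bond to C, 2 bonds to H, 1 bond to N → oxidation state -1.
After: C4 has 1 bond to C, 3 bonds to N → oxidation state +3.
Δ = +3 − (-1) = +4, so this is an oxidation at C4.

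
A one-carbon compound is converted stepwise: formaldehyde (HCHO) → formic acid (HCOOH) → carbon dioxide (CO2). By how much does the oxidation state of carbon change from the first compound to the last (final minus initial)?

Carbon oxidation states along the series — formaldehyde: 0, formic acid: +2, carbon dioxide: +4.
Net change = +4 − (0) = +4.

+4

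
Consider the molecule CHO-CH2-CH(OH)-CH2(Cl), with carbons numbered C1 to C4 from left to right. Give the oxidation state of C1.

Count +1 for every bond to an atom more electronegative than carbon and −1 for every bond to one less electronegative; C–C bonds are 0.
C1 has one bond to C (0), a double bond to O (2×+1 = +2), one bond to H (-1).
Oxidation state = 0 + 2 − 1 = +1.

+1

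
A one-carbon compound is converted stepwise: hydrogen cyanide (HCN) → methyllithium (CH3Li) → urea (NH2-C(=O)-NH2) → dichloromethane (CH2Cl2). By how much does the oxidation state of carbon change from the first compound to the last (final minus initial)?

Carbon oxidation states along the series — hydrogen cyanide: +2, methyllithium: -4, urea: +4, dichloromethane: 0.
Net change = 0 − (+2) = -2.

-2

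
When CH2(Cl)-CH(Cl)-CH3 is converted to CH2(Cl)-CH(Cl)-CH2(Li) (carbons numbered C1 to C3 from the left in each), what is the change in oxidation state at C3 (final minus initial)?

Before: C3 has 1 bond to C, 3 bonds to H → oxidation state -3.
After: C3 has 1 bond to C, 2 bonds to H, 1 bond to Li → oxidation state -3.
Δ = -3 − (-3) = 0, so no net redox change at C3.

0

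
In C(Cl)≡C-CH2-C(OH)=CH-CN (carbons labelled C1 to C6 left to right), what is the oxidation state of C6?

C6 has one bond to C (0), a triple bond to N (3×+1 = +3).
Oxidation state = 0 + 3 = +3.

+3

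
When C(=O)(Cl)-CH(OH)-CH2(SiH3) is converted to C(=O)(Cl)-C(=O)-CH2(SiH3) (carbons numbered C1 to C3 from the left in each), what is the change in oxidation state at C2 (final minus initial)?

Before: C2 has 2 bonds to C, 1 bond to H, 1 bond to O → oxidation state 0.
After: C2 has 2 bonds to C, 2 bonds to O → oxidation state +2.
Δ = +2 − (0) = +2, so this is an oxidation at C2.

+2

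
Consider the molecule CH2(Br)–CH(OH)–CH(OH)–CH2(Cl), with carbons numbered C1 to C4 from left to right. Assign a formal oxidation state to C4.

C4 has one bond to C (0), one bond to H (-1), one bond to Cl (+1), one bond to H (-1).
Oxidation state = 0 − 1 + 1 − 1 = -1.

-1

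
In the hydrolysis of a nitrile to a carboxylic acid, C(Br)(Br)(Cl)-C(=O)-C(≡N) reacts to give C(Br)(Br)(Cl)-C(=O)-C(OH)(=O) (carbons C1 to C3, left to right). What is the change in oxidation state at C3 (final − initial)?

Before: C3 has 1 bond to C, 3 bonds to N → oxidation state +3.
After: C3 has 1 bond to C, 3 bonds to O → oxidation state +3.
Δ = +3 − (+3) = 0, so no net redox change at C3.

0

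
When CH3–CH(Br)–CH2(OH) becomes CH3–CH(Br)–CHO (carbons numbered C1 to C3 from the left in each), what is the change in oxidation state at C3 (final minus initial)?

+2

Before: C3 has 1 bond to C, 2 bonds to H, 1 bond to O → oxidation state -1.
After: C3 has 1 bond to C, 1 bond to H, 2 bonds to O → oxidation state +1.
Δ = +1 − (-1) = +2, so this is an oxidation at C3.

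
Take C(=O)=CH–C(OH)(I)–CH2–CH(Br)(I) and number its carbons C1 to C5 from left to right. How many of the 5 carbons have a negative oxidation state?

2

Tallying each carbon's bonds:
C1: 2C, 2O → 0 + 2 = +2
C2: 3C, 1H → 0 − 1 = -1
C3: 2C, 1O, 1I → 0 + 1 + 1 = +2
C4: 2C, 2H → 0 − 2 = -2
C5: 1C, 1H, 1Br, 1I → 0 − 1 + 1 + 1 = +1
2 carbons (C2, C4) meet the condition.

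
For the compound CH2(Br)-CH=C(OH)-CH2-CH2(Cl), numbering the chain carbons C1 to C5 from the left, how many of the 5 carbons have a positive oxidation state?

1

Each bond to a more electronegative atom (O, N, halogen) counts +1, each bond to a less electronegative atom (H, metal, B, Si) counts −1, and each C–C bond counts 0. Tallying each carbon:
C1: 1C, 2H, 1Br → 0 − 2 + 1 = -1
C2: 3C, 1H → 0 − 1 = -1
C3: 3C, 1O → 0 + 1 = +1
C4: 2C, 2H → 0 − 2 = -2
C5: 1C, 2H, 1Cl → 0 − 2 + 1 = -1
1 carbon (C3) meets the condition.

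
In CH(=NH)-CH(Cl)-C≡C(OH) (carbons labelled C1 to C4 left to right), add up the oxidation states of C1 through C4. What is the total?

Bonds to more-electronegative neighbours contribute +1 each, bonds to H or metals contribute −1 each, and C–C bonds contribute 0. Tallying each carbon:
C1: 1C, 1H, 2N → 0 − 1 + 2 = +1
C2: 2C, 1H, 1Cl → 0 − 1 + 1 = 0
C3: 4C → 0 = 0
C4: 3C, 1O → 0 + 1 = +1
Sum = +1 + 0 + 0 + 1 = +2.

+2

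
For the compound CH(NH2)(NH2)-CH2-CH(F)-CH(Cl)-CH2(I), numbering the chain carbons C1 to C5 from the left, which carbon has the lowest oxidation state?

C2

Count +1 for every bond to an atom more electronegative than carbon and −1 for every bond to one less electronegative; C–C bonds are 0. Tallying each carbon:
C1: 1C, 1H, 2N → 0 − 1 + 2 = +1
C2: 2C, 2H → 0 − 2 = -2
C3: 2C, 1H, 1F → 0 − 1 + 1 = 0
C4: 2C, 1H, 1Cl → 0 − 1 + 1 = 0
C5: 1C, 2H, 1I → 0 − 2 + 1 = -1
The most reduced carbon is C2 at -2.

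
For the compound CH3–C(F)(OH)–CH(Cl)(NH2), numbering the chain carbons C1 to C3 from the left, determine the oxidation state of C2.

+2

C2 has one bond to C (0), one bond to C (0), one bond to F (+1), one bond to O (+1).
Oxidation state = 0 + 0 + 1 + 1 = +2.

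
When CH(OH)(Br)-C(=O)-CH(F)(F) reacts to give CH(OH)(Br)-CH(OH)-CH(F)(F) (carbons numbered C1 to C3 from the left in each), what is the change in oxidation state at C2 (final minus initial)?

Before: C2 has 2 bonds to C, 2 bonds to O → oxidation state +2.
After: C2 has 2 bonds to C, 1 bond to H, 1 bond to O → oxidation state 0.
Δ = 0 − (+2) = -2, so this is a reduction at C2.

-2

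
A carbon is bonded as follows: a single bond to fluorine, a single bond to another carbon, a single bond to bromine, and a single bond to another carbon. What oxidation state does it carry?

Each bond to a more electronegative atom (O, N, halogen) counts +1, each bond to a less electronegative atom (H, metal, B, Si) counts −1, and each C–C bond counts 0.
The carbon has one bond to C (0), one bond to C (0), one bond to F (+1), one bond to Br (+1).
Oxidation state = 0 + 0 + 1 + 1 = +2.

+2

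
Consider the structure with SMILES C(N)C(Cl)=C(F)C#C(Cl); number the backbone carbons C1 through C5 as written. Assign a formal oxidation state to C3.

Assign +1 per bond to O/N/halogen, −1 per bond to H or an electropositive element, and 0 per bond to carbon.
C3 has a double bond to C (2×0 = 0), one bond to C (0), one bond to F (+1).
Oxidation state = 0 + 0 + 1 = +1.

+1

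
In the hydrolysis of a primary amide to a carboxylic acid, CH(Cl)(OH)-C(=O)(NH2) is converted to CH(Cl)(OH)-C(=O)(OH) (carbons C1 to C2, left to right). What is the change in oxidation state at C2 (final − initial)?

Before: C2 has 1 bond to C, 2 bonds to O, 1 bond to N → oxidation state +3.
After: C2 has 1 bond to C, 3 bonds to O → oxidation state +3.
Δ = +3 − (+3) = 0, so no net redox change at C2.

0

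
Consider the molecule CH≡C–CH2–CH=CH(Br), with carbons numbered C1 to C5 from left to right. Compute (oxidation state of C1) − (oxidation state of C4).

C1: 3C, 1H → 0 − 1 = -1
C4: 3C, 1H → 0 − 1 = -1
Difference: -1 − (-1) = 0.

0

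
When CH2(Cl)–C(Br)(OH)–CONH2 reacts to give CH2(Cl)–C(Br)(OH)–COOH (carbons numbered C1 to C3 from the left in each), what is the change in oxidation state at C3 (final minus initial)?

0

Before: C3 has 1 bond to C, 2 bonds to O, 1 bond to N → oxidation state +3.
After: C3 has 1 bond to C, 3 bonds to O → oxidation state +3.
Δ = +3 − (+3) = 0, so no net redox change at C3.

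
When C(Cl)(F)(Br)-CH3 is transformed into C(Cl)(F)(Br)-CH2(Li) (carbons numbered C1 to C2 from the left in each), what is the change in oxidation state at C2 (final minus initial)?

Before: C2 has 1 bond to C, 3 bonds to H → oxidation state -3.
After: C2 has 1 bond to C, 2 bonds to H, 1 bond to Li → oxidation state -3.
Δ = -3 − (-3) = 0, so no net redox change at C2.

0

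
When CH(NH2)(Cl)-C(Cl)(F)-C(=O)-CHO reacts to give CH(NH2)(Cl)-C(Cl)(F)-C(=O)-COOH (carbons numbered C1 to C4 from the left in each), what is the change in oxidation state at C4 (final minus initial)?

Before: C4 has 1 bond to C, 1 bond to H, 2 bonds to O → oxidation state +1.
After: C4 has 1 bond to C, 3 bonds to O → oxidation state +3.
Δ = +3 − (+1) = +2, so this is an oxidation at C4.

+2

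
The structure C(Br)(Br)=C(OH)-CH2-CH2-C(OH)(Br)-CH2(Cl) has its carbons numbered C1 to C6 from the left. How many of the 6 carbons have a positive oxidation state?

Assign +1 per bond to O/N/halogen, −1 per bond to H or an electropositive element, and 0 per bond to carbon. Tallying each carbon:
C1: 2C, 2Br → 0 + 2 = +2
C2: 3C, 1O → 0 + 1 = +1
C3: 2C, 2H → 0 − 2 = -2
C4: 2C, 2H → 0 − 2 = -2
C5: 2C, 1O, 1Br → 0 + 1 + 1 = +2
C6: 1C, 2H, 1Cl → 0 − 2 + 1 = -1
3 carbons (C1, C2, C5) meet the condition.

3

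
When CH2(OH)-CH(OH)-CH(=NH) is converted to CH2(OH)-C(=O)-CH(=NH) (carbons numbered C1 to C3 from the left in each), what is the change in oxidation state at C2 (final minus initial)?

+2

Before: C2 has 2 bonds to C, 1 bond to H, 1 bond to O → oxidation state 0.
After: C2 has 2 bonds to C, 2 bonds to O → oxidation state +2.
Δ = +2 − (0) = +2, so this is an oxidation at C2.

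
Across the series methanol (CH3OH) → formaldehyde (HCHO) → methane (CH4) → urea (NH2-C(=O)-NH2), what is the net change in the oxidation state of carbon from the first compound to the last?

+6

Carbon oxidation states along the series — methanol: -2, formaldehyde: 0, methane: -4, urea: +4.
Net change = +4 − (-2) = +6.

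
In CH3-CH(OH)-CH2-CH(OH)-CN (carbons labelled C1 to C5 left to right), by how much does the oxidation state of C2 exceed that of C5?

-3

C2: 2C, 1H, 1O → 0 − 1 + 1 = 0
C5: 1C, 3N → 0 + 3 = +3
Difference: 0 − (+3) = -3.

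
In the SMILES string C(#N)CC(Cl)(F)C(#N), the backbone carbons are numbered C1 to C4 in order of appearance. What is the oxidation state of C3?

C3 has one bond to C (0), one bond to C (0), one bond to Cl (+1), one bond to F (+1).
Oxidation state = 0 + 0 + 1 + 1 = +2.

+2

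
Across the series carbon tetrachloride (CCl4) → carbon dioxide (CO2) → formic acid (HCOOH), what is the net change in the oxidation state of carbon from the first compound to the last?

-2

Carbon oxidation states along the series — carbon tetrachloride: +4, carbon dioxide: +4, formic acid: +2.
Net change = +2 − (+4) = -2.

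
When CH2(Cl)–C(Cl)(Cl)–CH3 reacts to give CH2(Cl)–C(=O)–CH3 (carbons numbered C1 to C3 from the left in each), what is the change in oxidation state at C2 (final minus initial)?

0

Before: C2 has 2 bonds to C, 2 bonds to Cl → oxidation state +2.
After: C2 has 2 bonds to C, 2 bonds to O → oxidation state +2.
Δ = +2 − (+2) = 0, so no net redox change at C2.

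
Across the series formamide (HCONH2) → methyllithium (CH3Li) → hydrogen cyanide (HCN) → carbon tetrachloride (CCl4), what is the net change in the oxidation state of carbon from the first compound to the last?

Carbon oxidation states along the series — formamide: +2, methyllithium: -4, hydrogen cyanide: +2, carbon tetrachloride: +4.
Net change = +4 − (+2) = +2.

+2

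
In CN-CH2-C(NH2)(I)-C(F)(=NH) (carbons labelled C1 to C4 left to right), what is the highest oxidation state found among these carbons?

Assign +1 per bond to O/N/halogen, −1 per bond to H or an electropositive element, and 0 per bond to carbon. Tallying each carbon:
C1: 1C, 3N → 0 + 3 = +3
C2: 2C, 2H → 0 − 2 = -2
C3: 2C, 1N, 1I → 0 + 1 + 1 = +2
C4: 1C, 2N, 1F → 0 + 2 + 1 = +3
The highest value is +3.

+3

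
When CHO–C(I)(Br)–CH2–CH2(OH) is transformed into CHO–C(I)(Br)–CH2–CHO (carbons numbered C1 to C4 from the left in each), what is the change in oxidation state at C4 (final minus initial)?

+2

Before: C4 has 1 bond to C, 2 bonds to H, 1 bond to O → oxidation state -1.
After: C4 has 1 bond to C, 1 bond to H, 2 bonds to O → oxidation state +1.
Δ = +1 − (-1) = +2, so this is an oxidation at C4.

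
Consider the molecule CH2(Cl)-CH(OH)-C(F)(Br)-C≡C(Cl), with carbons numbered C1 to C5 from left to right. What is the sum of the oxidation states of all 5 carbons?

Each bond to a more electronegative atom (O, N, halogen) counts +1, each bond to a less electronegative atom (H, metal, B, Si) counts −1, and each C–C bond counts 0. Tallying each carbon:
C1: 1C, 2H, 1Cl → 0 − 2 + 1 = -1
C2: 2C, 1H, 1O → 0 − 1 + 1 = 0
C3: 2C, 1F, 1Br → 0 + 1 + 1 = +2
C4: 4C → 0 = 0
C5: 3C, 1Cl → 0 + 1 = +1
Sum = -1 + 0 + 2 + 0 + 1 = +2.

+2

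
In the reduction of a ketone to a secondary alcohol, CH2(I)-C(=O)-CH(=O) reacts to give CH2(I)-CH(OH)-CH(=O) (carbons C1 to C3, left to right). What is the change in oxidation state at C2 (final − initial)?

Before: C2 has 2 bonds to C, 2 bonds to O → oxidation state +2.
After: C2 has 2 bonds to C, 1 bond to H, 1 bond to O → oxidation state 0.
Δ = 0 − (+2) = -2, so this is a reduction at C2.

-2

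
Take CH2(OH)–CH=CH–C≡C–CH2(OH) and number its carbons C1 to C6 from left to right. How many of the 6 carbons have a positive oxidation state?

0

Tallying each carbon's bonds:
C1: 1C, 2H, 1O → 0 − 2 + 1 = -1
C2: 3C, 1H → 0 − 1 = -1
C3: 3C, 1H → 0 − 1 = -1
C4: 4C → 0 = 0
C5: 4C → 0 = 0
C6: 1C, 2H, 1O → 0 − 2 + 1 = -1
0 carbons meet the condition.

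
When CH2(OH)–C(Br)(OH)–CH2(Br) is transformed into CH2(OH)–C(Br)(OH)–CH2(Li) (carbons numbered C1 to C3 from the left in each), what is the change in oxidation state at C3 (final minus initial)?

-2

Before: C3 has 1 bond to C, 2 bonds to H, 1 bond to Br → oxidation state -1.
After: C3 has 1 bond to C, 2 bonds to H, 1 bond to Li → oxidation state -3.
Δ = -3 − (-1) = -2, so this is a reduction at C3.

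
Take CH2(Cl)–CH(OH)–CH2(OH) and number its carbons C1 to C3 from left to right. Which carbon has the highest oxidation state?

C2

Tallying each carbon's bonds:
C1: 1C, 2H, 1Cl → 0 − 2 + 1 = -1
C2: 2C, 1H, 1O → 0 − 1 + 1 = 0
C3: 1C, 2H, 1O → 0 − 2 + 1 = -1
The most oxidised carbon is C2 at 0.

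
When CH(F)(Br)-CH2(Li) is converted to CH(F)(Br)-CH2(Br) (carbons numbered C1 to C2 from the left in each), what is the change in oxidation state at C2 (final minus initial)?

Before: C2 has 1 bond to C, 2 bonds to H, 1 bond to Li → oxidation state -3.
After: C2 has 1 bond to C, 2 bonds to H, 1 bond to Br → oxidation state -1.
Δ = -1 − (-3) = +2, so this is an oxidation at C2.

+2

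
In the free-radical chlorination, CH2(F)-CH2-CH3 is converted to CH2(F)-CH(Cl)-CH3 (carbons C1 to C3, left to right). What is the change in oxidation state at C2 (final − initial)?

Before: C2 has 2 bonds to C, 2 bonds to H → oxidation state -2.
After: C2 has 2 bonds to C, 1 bond to H, 1 bond to Cl → oxidation state 0.
Δ = 0 − (-2) = +2, so this is an oxidation at C2.

+2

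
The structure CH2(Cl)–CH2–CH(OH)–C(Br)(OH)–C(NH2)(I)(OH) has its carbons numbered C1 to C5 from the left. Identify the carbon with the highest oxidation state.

Count +1 for every bond to an atom more electronegative than carbon and −1 for every bond to one less electronegative; C–C bonds are 0. Tallying each carbon:
C1: 1C, 2H, 1Cl → 0 − 2 + 1 = -1
C2: 2C, 2H → 0 − 2 = -2
C3: 2C, 1H, 1O → 0 − 1 + 1 = 0
C4: 2C, 1O, 1Br → 0 + 1 + 1 = +2
C5: 1C, 1O, 1N, 1I → 0 + 1 + 1 + 1 = +3
The most oxidised carbon is C5 at +3.

C5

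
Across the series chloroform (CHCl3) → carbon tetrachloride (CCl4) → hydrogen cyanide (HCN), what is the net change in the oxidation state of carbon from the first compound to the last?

Carbon oxidation states along the series — chloroform: +2, carbon tetrachloride: +4, hydrogen cyanide: +2.
Net change = +2 − (+2) = 0.

0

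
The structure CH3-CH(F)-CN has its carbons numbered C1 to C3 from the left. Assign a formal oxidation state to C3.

+3

C3 has one bond to C (0), a triple bond to N (3×+1 = +3).
Oxidation state = 0 + 3 = +3.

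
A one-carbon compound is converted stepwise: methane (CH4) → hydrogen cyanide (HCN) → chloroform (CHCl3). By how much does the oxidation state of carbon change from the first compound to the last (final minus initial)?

Carbon oxidation states along the series — methane: -4, hydrogen cyanide: +2, chloroform: +2.
Net change = +2 − (-4) = +6.

+6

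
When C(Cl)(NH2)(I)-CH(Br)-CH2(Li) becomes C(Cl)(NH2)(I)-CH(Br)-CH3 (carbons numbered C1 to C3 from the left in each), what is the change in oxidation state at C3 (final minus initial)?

0

Before: C3 has 1 bond to C, 2 bonds to H, 1 bond to Li → oxidation state -3.
After: C3 has 1 bond to C, 3 bonds to H → oxidation state -3.
Δ = -3 − (-3) = 0, so no net redox change at C3.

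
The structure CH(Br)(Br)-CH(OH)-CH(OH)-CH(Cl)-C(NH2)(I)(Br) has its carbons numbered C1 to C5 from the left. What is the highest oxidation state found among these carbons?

+3

Tallying each carbon's bonds:
C1: 1C, 1H, 2Br → 0 − 1 + 2 = +1
C2: 2C, 1H, 1O → 0 − 1 + 1 = 0
C3: 2C, 1H, 1O → 0 − 1 + 1 = 0
C4: 2C, 1H, 1Cl → 0 − 1 + 1 = 0
C5: 1C, 1N, 1Br, 1I → 0 + 1 + 1 + 1 = +3
The highest value is +3.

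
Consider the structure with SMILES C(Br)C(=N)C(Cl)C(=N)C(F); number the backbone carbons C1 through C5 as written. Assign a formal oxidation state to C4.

Assign +1 per bond to O/N/halogen, −1 per bond to H or an electropositive element, and 0 per bond to carbon.
C4 has one bond to C (0), one bond to C (0), a double bond to N (2×+1 = +2).
Oxidation state = 0 + 0 + 2 = +2.

+2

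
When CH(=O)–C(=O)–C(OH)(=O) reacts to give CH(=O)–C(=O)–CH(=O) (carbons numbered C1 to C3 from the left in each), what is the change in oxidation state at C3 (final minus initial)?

Before: C3 has 1 bond to C, 3 bonds to O → oxidation state +3.
After: C3 has 1 bond to C, 1 bond to H, 2 bonds to O → oxidation state +1.
Δ = +1 − (+3) = -2, so this is a reduction at C3.

-2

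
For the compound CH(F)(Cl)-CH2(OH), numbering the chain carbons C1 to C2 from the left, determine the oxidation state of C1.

+1

Count +1 for every bond to an atom more electronegative than carbon and −1 for every bond to one less electronegative; C–C bonds are 0.
C1 has one bond to C (0), one bond to H (-1), one bond to F (+1), one bond to Cl (+1).
Oxidation state = 0 − 1 + 1 + 1 = +1.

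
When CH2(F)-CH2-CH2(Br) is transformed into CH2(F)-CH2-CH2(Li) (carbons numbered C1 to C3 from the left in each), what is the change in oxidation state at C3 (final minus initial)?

Before: C3 has 1 bond to C, 2 bonds to H, 1 bond to Br → oxidation state -1.
After: C3 has 1 bond to C, 2 bonds to H, 1 bond to Li → oxidation state -3.
Δ = -3 − (-1) = -2, so this is a reduction at C3.

-2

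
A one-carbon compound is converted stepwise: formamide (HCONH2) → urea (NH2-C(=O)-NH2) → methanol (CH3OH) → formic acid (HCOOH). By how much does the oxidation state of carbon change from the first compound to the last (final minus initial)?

0

Carbon oxidation states along the series — formamide: +2, urea: +4, methanol: -2, formic acid: +2.
Net change = +2 − (+2) = 0.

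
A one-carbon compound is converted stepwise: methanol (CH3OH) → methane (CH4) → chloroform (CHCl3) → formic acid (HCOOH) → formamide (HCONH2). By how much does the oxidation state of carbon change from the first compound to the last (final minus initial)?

Carbon oxidation states along the series — methanol: -2, methane: -4, chloroform: +2, formic acid: +2, formamide: +2.
Net change = +2 − (-2) = +4.

+4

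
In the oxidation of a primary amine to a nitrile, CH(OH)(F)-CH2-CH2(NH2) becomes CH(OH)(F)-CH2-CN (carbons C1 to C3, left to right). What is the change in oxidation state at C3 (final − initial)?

+4

Before: C3 has 1 bond to C, 2 bonds to H, 1 bond to N → oxidation state -1.
After: C3 has 1 bond to C, 3 bonds to N → oxidation state +3.
Δ = +3 − (-1) = +4, so this is an oxidation at C3.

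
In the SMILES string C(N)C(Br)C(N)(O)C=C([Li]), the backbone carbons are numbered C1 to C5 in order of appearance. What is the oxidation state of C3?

+2

Each bond to a more electronegative atom (O, N, halogen) counts +1, each bond to a less electronegative atom (H, metal, B, Si) counts −1, and each C–C bond counts 0.
C3 has one bond to C (0), one bond to C (0), one bond to N (+1), one bond to O (+1).
Oxidation state = 0 + 0 + 1 + 1 = +2.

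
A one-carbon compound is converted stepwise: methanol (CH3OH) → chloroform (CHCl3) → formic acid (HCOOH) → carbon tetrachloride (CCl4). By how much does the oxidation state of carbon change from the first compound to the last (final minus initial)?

Carbon oxidation states along the series — methanol: -2, chloroform: +2, formic acid: +2, carbon tetrachloride: +4.
Net change = +4 − (-2) = +6.

+6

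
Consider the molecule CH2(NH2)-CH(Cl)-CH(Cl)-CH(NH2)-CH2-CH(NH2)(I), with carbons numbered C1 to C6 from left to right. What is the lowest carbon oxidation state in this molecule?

Tallying each carbon's bonds:
C1: 1C, 2H, 1N → 0 − 2 + 1 = -1
C2: 2C, 1H, 1Cl → 0 − 1 + 1 = 0
C3: 2C, 1H, 1Cl → 0 − 1 + 1 = 0
C4: 2C, 1H, 1N → 0 − 1 + 1 = 0
C5: 2C, 2H → 0 − 2 = -2
C6: 1C, 1H, 1N, 1I → 0 − 1 + 1 + 1 = +1
The lowest value is -2.

-2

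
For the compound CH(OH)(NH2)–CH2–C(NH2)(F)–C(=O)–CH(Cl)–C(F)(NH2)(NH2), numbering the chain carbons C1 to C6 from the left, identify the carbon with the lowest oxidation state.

C2

Tallying each carbon's bonds:
C1: 1C, 1H, 1O, 1N → 0 − 1 + 1 + 1 = +1
C2: 2C, 2H → 0 − 2 = -2
C3: 2C, 1N, 1F → 0 + 1 + 1 = +2
C4: 2C, 2O → 0 + 2 = +2
C5: 2C, 1H, 1Cl → 0 − 1 + 1 = 0
C6: 1C, 2N, 1F → 0 + 2 + 1 = +3
The most reduced carbon is C2 at -2.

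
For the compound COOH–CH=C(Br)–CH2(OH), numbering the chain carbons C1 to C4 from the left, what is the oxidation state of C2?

-1

Each bond to a more electronegative atom (O, N, halogen) counts +1, each bond to a less electronegative atom (H, metal, B, Si) counts −1, and each C–C bond counts 0.
C2 has one bond to C (0), a double bond to C (2×0 = 0), one bond to H (-1).
Oxidation state = 0 + 0 − 1 = -1.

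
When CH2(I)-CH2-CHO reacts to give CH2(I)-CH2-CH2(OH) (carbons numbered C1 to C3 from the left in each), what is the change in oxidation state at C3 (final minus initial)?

-2

Before: C3 has 1 bond to C, 1 bond to H, 2 bonds to O → oxidation state +1.
After: C3 has 1 bond to C, 2 bonds to H, 1 bond to O → oxidation state -1.
Δ = -1 − (+1) = -2, so this is a reduction at C3.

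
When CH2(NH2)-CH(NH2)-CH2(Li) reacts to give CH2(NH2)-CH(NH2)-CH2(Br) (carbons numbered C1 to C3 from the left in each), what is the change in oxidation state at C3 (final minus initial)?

Before: C3 has 1 bond to C, 2 bonds to H, 1 bond to Li → oxidation state -3.
After: C3 has 1 bond to C, 2 bonds to H, 1 bond to Br → oxidation state -1.
Δ = -1 − (-3) = +2, so this is an oxidation at C3.

+2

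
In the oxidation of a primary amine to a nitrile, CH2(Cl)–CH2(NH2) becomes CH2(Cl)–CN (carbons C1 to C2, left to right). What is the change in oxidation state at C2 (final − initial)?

+4

Before: C2 has 1 bond to C, 2 bonds to H, 1 bond to N → oxidation state -1.
After: C2 has 1 bond to C, 3 bonds to N → oxidation state +3.
Δ = +3 − (-1) = +4, so this is an oxidation at C2.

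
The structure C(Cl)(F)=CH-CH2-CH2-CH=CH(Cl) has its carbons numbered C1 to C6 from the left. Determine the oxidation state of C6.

0

Assign +1 per bond to O/N/halogen, −1 per bond to H or an electropositive element, and 0 per bond to carbon.
C6 has a double bond to C (2×0 = 0), one bond to H (-1), one bond to Cl (+1).
Oxidation state = 0 − 1 + 1 = 0.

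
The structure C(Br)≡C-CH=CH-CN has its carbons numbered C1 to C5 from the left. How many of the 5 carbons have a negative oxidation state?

2

Tallying each carbon's bonds:
C1: 3C, 1Br → 0 + 1 = +1
C2: 4C → 0 = 0
C3: 3C, 1H → 0 − 1 = -1
C4: 3C, 1H → 0 − 1 = -1
C5: 1C, 3N → 0 + 3 = +3
2 carbons (C3, C4) meet the condition.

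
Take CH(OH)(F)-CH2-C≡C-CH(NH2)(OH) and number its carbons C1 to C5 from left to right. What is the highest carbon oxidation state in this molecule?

Assign +1 per bond to O/N/halogen, −1 per bond to H or an electropositive element, and 0 per bond to carbon. Tallying each carbon:
C1: 1C, 1H, 1O, 1F → 0 − 1 + 1 + 1 = +1
C2: 2C, 2H → 0 − 2 = -2
C3: 4C → 0 = 0
C4: 4C → 0 = 0
C5: 1C, 1H, 1O, 1N → 0 − 1 + 1 + 1 = +1
The highest value is +1.

+1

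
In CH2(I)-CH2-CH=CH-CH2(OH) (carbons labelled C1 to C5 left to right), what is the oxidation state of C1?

Assign +1 per bond to O/N/halogen, −1 per bond to H or an electropositive element, and 0 per bond to carbon.
C1 has one bond to C (0), one bond to H (-1), one bond to I (+1), one bond to H (-1).
Oxidation state = 0 − 1 + 1 − 1 = -1.

-1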